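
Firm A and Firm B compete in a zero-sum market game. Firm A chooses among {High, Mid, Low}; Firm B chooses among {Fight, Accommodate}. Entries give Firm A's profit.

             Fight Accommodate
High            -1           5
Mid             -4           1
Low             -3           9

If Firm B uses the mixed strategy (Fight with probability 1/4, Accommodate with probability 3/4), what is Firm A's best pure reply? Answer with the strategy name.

Low

Expected payoff of High: (1/4)·(-1) + (3/4)·5 = 7/2.
Expected payoff of Mid: (1/4)·(-4) + (3/4)·1 = -1/4.
Expected payoff of Low: (1/4)·(-3) + (3/4)·9 = 6.
The largest is 6, so Firm A's best response is Low.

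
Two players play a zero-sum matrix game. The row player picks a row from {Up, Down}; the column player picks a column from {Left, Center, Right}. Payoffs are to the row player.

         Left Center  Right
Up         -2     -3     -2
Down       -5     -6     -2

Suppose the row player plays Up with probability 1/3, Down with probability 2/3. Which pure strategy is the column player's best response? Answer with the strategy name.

Center

If the column player plays Left, the row player's expected payoff is (1/3)·(-2) + (2/3)·(-5) = -4.
If the column player plays Center, the row player's expected payoff is (1/3)·(-3) + (2/3)·(-6) = -5.
If the column player plays Right, the row player's expected payoff is (1/3)·(-2) + (2/3)·(-2) = -2.
The column player minimizes the row player's payoff; the smallest is -5, so the best response is Center.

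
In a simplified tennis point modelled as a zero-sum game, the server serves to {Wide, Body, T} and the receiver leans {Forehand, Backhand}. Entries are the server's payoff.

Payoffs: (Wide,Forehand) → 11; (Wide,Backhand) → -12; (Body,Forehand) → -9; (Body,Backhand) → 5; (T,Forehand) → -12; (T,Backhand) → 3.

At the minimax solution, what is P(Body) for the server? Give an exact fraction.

23/37

Row minima: Wide → -12, Body → -9, T → -12; maximin = -9.
Column maxima: Forehand → 11, Backhand → 5; minimax = 5.
-9 ≠ 5, so there is no saddle point; optimal play is mixed.
T is strictly dominated by Body, so the server never plays it.
On the remaining 2×2 (Wide, Body vs Forehand, Backhand):
Let the server play Wide with probability p. Expected payoff against Forehand: 11p + (-9)(1−p) = 20p − 9; against Backhand: (-12)p + 5(1−p) = −17p + 5.
Setting these equal: 20p − 9 = −17p + 5 ⇒ 37p = 14 ⇒ p = 14/37, and the value is (20)·(14/37) − 9 = -53/37.
For the receiver: with q = P(Forehand), equating Wide's and Body's payoffs gives 23q − 12 = −14q + 5 ⇒ q = 17/37.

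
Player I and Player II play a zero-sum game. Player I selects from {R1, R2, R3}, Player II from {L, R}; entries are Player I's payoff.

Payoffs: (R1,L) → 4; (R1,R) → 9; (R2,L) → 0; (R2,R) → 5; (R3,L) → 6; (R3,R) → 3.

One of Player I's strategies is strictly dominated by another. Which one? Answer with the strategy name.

R2

R1 gives a strictly higher payoff than R2 against every column: 4 > 0, 9 > 5.
So R2 is strictly dominated and Player I never plays it.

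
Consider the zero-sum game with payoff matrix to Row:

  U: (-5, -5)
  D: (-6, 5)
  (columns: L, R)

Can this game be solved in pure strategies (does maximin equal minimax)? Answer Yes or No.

Row minima: U → -5, D → -6; maximin = -5.
Column maxima: L → -5, R → 5; minimax = -5.
maximin = minimax = -5, so a saddle point exists.

Yes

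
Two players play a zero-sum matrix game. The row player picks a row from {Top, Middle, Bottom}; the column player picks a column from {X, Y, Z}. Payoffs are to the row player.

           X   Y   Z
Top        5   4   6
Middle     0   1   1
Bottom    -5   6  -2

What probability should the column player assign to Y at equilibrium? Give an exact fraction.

Row minima: Top → 4, Middle → 0, Bottom → -5; maximin = 4.
Column maxima: X → 5, Y → 6, Z → 6; minimax = 5.
4 ≠ 5, so there is no saddle point; optimal play is mixed.
Middle is strictly dominated by Top, so the row player never plays it.
Z is strictly dominated by X (it gives the row player strictly more in every row), so the column player never plays it.
On the remaining 2×2 (Top, Bottom vs X, Y):
Let the row player play Top with probability p. Expected payoff against X: 5p + (-5)(1−p) = 10p − 5; against Y: 4p + 6(1−p) = −2p + 6.
Setting these equal: 10p − 5 = −2p + 6 ⇒ 12p = 11 ⇒ p = 11/12, and the value is (10)·(11/12) − 5 = 25/6.
For the column player: with q = P(X), equating Top's and Bottom's payoffs gives q + 4 = −11q + 6 ⇒ q = 1/6.

5/6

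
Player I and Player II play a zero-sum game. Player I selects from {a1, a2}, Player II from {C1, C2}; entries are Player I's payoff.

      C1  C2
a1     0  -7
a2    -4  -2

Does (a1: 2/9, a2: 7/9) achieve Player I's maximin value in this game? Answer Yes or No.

Yes

Against C1 this mix gives (2/9)·0 + (7/9)·(-4) = -28/9.
Against C2 this mix gives (2/9)·(-7) + (7/9)·(-2) = -28/9.
All of Player II's active replies (C1, C2) yield -28/9, and no column does worse for Player I. The mix makes Player II indifferent and guarantees -28/9, so it is optimal.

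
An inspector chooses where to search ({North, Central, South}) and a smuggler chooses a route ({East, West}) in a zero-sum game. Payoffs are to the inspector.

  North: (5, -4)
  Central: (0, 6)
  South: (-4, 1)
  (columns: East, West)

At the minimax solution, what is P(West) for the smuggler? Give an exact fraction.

Row minima: North → -4, Central → 0, South → -4; maximin = 0.
Column maxima: East → 5, West → 6; minimax = 5.
0 ≠ 5, so there is no saddle point; optimal play is mixed.
South is strictly dominated by Central, so the inspector never plays it.
On the remaining 2×2 (North, Central vs East, West):
Let the inspector play North with probability p. Expected payoff against East: 5p + 0(1−p) = 5p; against West: (-4)p + 6(1−p) = −10p + 6.
Setting these equal: 5p = −10p + 6 ⇒ 15p = 6 ⇒ p = 2/5, and the value is (5)·(2/5) = 2.
For the smuggler: with q = P(East), equating North's and Central's payoffs gives 9q − 4 = −6q + 6 ⇒ q = 2/3.

1/3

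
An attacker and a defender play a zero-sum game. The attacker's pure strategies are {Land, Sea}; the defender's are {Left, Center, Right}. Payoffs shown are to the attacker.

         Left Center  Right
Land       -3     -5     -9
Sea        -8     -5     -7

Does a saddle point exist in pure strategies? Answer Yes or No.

No

Row minima: Land → -9, Sea → -8; maximin = -8.
Column maxima: Left → -3, Center → -5, Right → -7; minimax = -7.
-8 ≠ -7, so no pure-strategy equilibrium exists.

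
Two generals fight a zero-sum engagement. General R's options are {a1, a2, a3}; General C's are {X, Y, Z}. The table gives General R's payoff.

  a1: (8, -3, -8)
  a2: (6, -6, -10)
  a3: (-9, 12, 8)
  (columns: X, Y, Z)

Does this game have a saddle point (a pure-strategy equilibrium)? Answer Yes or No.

Row minima: a1 → -8, a2 → -10, a3 → -9; maximin = -8.
Column maxima: X → 8, Y → 12, Z → 8; minimax = 8.
-8 ≠ 8, so no pure-strategy equilibrium exists.

No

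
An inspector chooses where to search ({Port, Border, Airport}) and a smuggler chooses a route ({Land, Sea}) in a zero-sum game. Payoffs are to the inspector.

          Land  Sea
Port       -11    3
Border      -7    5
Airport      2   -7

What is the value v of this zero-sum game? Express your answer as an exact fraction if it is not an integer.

-13/7

Row minima: Port → -11, Border → -7, Airport → -7; maximin = -7.
Column maxima: Land → 2, Sea → 5; minimax = 2.
-7 ≠ 2, so there is no saddle point; optimal play is mixed.
Port is strictly dominated by Border, so the inspector never plays it.
On the remaining 2×2 (Border, Airport vs Land, Sea):
Let the inspector play Border with probability p. Expected payoff against Land: (-7)p + 2(1−p) = −9p + 2; against Sea: 5p + (-7)(1−p) = 12p − 7.
Setting these equal: −9p + 2 = 12p − 7 ⇒ −21p = -9 ⇒ p = 3/7, and the value is (-9)·(3/7) + 2 = -13/7.
For the smuggler: with q = P(Land), equating Border's and Airport's payoffs gives −12q + 5 = 9q − 7 ⇒ q = 4/7.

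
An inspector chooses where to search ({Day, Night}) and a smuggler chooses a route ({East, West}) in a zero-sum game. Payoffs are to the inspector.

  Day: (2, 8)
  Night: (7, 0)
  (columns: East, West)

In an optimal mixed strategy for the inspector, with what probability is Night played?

Row minima: Day → 2, Night → 0; maximin = 2.
Column maxima: East → 7, West → 8; minimax = 7.
2 ≠ 7, so there is no saddle point; optimal play is mixed.
Let the inspector play Day with probability p. Expected payoff against East: 2p + 7(1−p) = −5p + 7; against West: 8p + 0(1−p) = 8p.
Setting these equal: −5p + 7 = 8p ⇒ −13p = -7 ⇒ p = 7/13, and the value is (-5)·(7/13) + 7 = 56/13.
For the smuggler: with q = P(East), equating Day's and Night's payoffs gives −6q + 8 = 7q ⇒ q = 8/13.

6/13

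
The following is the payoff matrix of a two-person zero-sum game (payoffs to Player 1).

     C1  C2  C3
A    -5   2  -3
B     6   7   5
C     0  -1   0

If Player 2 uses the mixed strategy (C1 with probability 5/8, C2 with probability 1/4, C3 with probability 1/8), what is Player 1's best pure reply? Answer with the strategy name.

Expected payoff of A: (5/8)·(-5) + (1/4)·2 + (1/8)·(-3) = -3.
Expected payoff of B: (5/8)·6 + (1/4)·7 + (1/8)·5 = 49/8.
Expected payoff of C: (5/8)·0 + (1/4)·(-1) + (1/8)·0 = -1/4.
The largest is 49/8, so Player 1's best response is B.

B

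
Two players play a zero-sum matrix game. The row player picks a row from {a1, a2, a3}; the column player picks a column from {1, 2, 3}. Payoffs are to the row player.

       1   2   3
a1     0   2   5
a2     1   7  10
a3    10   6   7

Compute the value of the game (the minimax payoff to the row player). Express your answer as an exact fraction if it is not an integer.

32/5

Row minima: a1 → 0, a2 → 1, a3 → 6; maximin = 6.
Column maxima: 1 → 10, 2 → 7, 3 → 10; minimax = 7.
6 ≠ 7, so there is no saddle point; optimal play is mixed.
a1 is strictly dominated by a2, so the row player never plays it.
3 is strictly dominated by 2 (it gives the row player strictly more in every row), so the column player never plays it.
On the remaining 2×2 (a2, a3 vs 1, 2):
Let the row player play a2 with probability p. Expected payoff against 1: 1p + 10(1−p) = −9p + 10; against 2: 7p + 6(1−p) = p + 6.
Setting these equal: −9p + 10 = p + 6 ⇒ −10p = -4 ⇒ p = 2/5, and the value is (-9)·(2/5) + 10 = 32/5.
For the column player: with q = P(1), equating a2's and a3's payoffs gives −6q + 7 = 4q + 6 ⇒ q = 1/10.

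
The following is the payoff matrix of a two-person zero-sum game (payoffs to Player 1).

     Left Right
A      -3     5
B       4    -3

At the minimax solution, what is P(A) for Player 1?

Row minima: A → -3, B → -3; maximin = -3.
Column maxima: Left → 4, Right → 5; minimax = 4.
-3 ≠ 4, so there is no saddle point; optimal play is mixed.
Let Player 1 play A with probability p. Expected payoff against Left: (-3)p + 4(1−p) = −7p + 4; against Right: 5p + (-3)(1−p) = 8p − 3.
Setting these equal: −7p + 4 = 8p − 3 ⇒ −15p = -7 ⇒ p = 7/15, and the value is (-7)·(7/15) + 4 = 11/15.
For Player 2: with q = P(Left), equating A's and B's payoffs gives −8q + 5 = 7q − 3 ⇒ q = 8/15.

7/15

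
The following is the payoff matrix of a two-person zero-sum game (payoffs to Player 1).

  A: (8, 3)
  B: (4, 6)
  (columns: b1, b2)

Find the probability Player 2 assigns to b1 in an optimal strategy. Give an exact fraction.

Row minima: A → 3, B → 4; maximin = 4.
Column maxima: b1 → 8, b2 → 6; minimax = 6.
4 ≠ 6, so there is no saddle point; optimal play is mixed.
Let Player 1 play A with probability p. Expected payoff against b1: 8p + 4(1−p) = 4p + 4; against b2: 3p + 6(1−p) = −3p + 6.
Setting these equal: 4p + 4 = −3p + 6 ⇒ 7p = 2 ⇒ p = 2/7, and the value is (4)·(2/7) + 4 = 36/7.
For Player 2: with q = P(b1), equating A's and B's payoffs gives 5q + 3 = −2q + 6 ⇒ q = 3/7.

3/7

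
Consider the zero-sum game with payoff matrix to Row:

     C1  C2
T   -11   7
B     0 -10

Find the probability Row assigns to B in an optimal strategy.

Row minima: T → -11, B → -10; maximin = -10.
Column maxima: C1 → 0, C2 → 7; minimax = 0.
-10 ≠ 0, so there is no saddle point; optimal play is mixed.
Let Row play T with probability p. Expected payoff against C1: (-11)p + 0(1−p) = −11p; against C2: 7p + (-10)(1−p) = 17p − 10.
Setting these equal: −11p = 17p − 10 ⇒ −28p = -10 ⇒ p = 5/14, and the value is (-11)·(5/14) = -55/14.
For Column: with q = P(C1), equating T's and B's payoffs gives −18q + 7 = 10q − 10 ⇒ q = 17/28.

9/14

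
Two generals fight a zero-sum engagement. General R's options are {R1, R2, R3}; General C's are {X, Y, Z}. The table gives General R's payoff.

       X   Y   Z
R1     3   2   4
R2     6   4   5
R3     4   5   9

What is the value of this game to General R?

14/3

Row minima: R1 → 2, R2 → 4, R3 → 4; maximin = 4.
Column maxima: X → 6, Y → 5, Z → 9; minimax = 5.
4 ≠ 5, so there is no saddle point; optimal play is mixed.
R1 is strictly dominated by R2, so General R never plays it.
Z is strictly dominated by Y (it gives General R strictly more in every row), so General C never plays it.
On the remaining 2×2 (R2, R3 vs X, Y):
Let General R play R2 with probability p. Expected payoff against X: 6p + 4(1−p) = 2p + 4; against Y: 4p + 5(1−p) = −p + 5.
Setting these equal: 2p + 4 = −p + 5 ⇒ 3p = 1 ⇒ p = 1/3, and the value is (2)·(1/3) + 4 = 14/3.
For General C: with q = P(X), equating R2's and R3's payoffs gives 2q + 4 = −q + 5 ⇒ q = 1/3.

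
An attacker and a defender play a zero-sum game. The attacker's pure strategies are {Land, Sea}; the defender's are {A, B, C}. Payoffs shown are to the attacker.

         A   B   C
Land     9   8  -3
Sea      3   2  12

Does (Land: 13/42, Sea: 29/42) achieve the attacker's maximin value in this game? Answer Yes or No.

Against A this mix gives (13/42)·9 + (29/42)·3 = 34/7.
Against B this mix gives (13/42)·8 + (29/42)·2 = 27/7.
Against C this mix gives (13/42)·(-3) + (29/42)·12 = 103/14.
The defender will play B, holding the attacker to 27/7. Shifting weight toward the row that does better against B would raise this floor (the equalizing mix achieves 34/7 against both B and C), so the proposed strategy is not optimal.

No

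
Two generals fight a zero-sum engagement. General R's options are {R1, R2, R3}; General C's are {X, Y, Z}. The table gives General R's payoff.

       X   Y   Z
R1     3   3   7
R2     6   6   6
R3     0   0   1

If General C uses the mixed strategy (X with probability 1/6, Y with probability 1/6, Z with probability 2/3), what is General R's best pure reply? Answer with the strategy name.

Expected payoff of R1: (1/6)·3 + (1/6)·3 + (2/3)·7 = 17/3.
Expected payoff of R2: (1/6)·6 + (1/6)·6 + (2/3)·6 = 6.
Expected payoff of R3: (1/6)·0 + (1/6)·0 + (2/3)·1 = 2/3.
The largest is 6, so General R's best response is R2.

R2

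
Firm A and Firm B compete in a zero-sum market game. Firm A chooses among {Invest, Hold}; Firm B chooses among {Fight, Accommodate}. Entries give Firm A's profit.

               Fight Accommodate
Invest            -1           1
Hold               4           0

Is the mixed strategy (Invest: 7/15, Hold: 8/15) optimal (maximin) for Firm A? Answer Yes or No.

Against Fight this mix gives (7/15)·(-1) + (8/15)·4 = 5/3.
Against Accommodate this mix gives (7/15)·1 + (8/15)·0 = 7/15.
Firm B will play Accommodate, holding Firm A to 7/15. Shifting weight toward the row that does better against Accommodate would raise this floor (the equalizing mix achieves 2/3 against both Accommodate and Fight), so the proposed strategy is not optimal.

No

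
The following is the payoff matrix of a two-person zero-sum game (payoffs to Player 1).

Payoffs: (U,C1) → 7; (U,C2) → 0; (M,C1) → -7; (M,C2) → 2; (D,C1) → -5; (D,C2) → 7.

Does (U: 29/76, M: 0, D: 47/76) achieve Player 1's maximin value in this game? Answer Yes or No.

Against C1 this mix gives (29/76)·7 + (47/76)·(-5) = -8/19.
Against C2 this mix gives (29/76)·0 + (47/76)·7 = 329/76.
Player 2 will play C1, holding Player 1 to -8/19. Shifting weight toward the row that does better against C1 would raise this floor (the equalizing mix achieves 49/19 against both C1 and C2), so the proposed strategy is not optimal.

No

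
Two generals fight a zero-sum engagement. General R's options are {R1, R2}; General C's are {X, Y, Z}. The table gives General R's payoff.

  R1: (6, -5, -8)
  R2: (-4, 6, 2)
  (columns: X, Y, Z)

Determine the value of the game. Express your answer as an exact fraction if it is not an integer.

Row minima: R1 → -8, R2 → -4; maximin = -4.
Column maxima: X → 6, Y → 6, Z → 2; minimax = 2.
-4 ≠ 2, so there is no saddle point; optimal play is mixed.
Y is strictly dominated by Z (it gives General R strictly more in every row), so General C never plays it.
On the remaining 2×2 (R1, R2 vs X, Z):
Let General R play R1 with probability p. Expected payoff against X: 6p + (-4)(1−p) = 10p − 4; against Z: (-8)p + 2(1−p) = −10p + 2.
Setting these equal: 10p − 4 = −10p + 2 ⇒ 20p = 6 ⇒ p = 3/10, and the value is (10)·(3/10) − 4 = -1.
For General C: with q = P(X), equating R1's and R2's payoffs gives 14q − 8 = −6q + 2 ⇒ q = 1/2.

-1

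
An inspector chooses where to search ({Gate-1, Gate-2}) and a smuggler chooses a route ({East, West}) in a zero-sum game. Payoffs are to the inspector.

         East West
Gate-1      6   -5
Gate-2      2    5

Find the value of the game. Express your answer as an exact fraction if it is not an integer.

20/7

Row minima: Gate-1 → -5, Gate-2 → 2; maximin = 2.
Column maxima: East → 6, West → 5; minimax = 5.
2 ≠ 5, so there is no saddle point; optimal play is mixed.
Let the inspector play Gate-1 with probability p. Expected payoff against East: 6p + 2(1−p) = 4p + 2; against West: (-5)p + 5(1−p) = −10p + 5.
Setting these equal: 4p + 2 = −10p + 5 ⇒ 14p = 3 ⇒ p = 3/14, and the value is (4)·(3/14) + 2 = 20/7.
For the smuggler: with q = P(East), equating Gate-1's and Gate-2's payoffs gives 11q − 5 = −3q + 5 ⇒ q = 5/7.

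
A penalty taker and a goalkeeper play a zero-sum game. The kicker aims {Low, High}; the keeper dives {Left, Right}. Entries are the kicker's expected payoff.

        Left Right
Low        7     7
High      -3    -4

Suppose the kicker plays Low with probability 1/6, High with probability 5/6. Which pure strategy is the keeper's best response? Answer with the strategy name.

Right

If the keeper plays Left, the kicker's expected payoff is (1/6)·7 + (5/6)·(-3) = -4/3.
If the keeper plays Right, the kicker's expected payoff is (1/6)·7 + (5/6)·(-4) = -13/6.
The keeper minimizes the kicker's payoff; the smallest is -13/6, so the best response is Right.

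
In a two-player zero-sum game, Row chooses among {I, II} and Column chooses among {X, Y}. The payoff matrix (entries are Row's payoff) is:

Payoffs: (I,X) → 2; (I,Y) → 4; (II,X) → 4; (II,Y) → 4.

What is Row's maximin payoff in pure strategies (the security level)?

Row minima: I → 2, II → 4.
The best of these is 4.

4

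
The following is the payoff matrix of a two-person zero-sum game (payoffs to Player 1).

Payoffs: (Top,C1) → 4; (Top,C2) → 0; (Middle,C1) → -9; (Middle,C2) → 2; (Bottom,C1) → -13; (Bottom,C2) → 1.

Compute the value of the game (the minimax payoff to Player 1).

8/15

Row minima: Top → 0, Middle → -9, Bottom → -13; maximin = 0.
Column maxima: C1 → 4, C2 → 2; minimax = 2.
0 ≠ 2, so there is no saddle point; optimal play is mixed.
Bottom is strictly dominated by Middle, so Player 1 never plays it.
On the remaining 2×2 (Top, Middle vs C1, C2):
Let Player 1 play Top with probability p. Expected payoff against C1: 4p + (-9)(1−p) = 13p − 9; against C2: 0p + 2(1−p) = −2p + 2.
Setting these equal: 13p − 9 = −2p + 2 ⇒ 15p = 11 ⇒ p = 11/15, and the value is (13)·(11/15) − 9 = 8/15.
For Player 2: with q = P(C1), equating Top's and Middle's payoffs gives 4q = −11q + 2 ⇒ q = 2/15.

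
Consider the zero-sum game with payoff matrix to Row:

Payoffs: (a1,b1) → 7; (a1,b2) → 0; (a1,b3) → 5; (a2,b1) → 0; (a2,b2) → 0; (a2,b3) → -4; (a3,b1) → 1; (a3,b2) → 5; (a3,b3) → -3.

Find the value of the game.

Row minima: a1 → 0, a2 → -4, a3 → -3; maximin = 0.
Column maxima: b1 → 7, b2 → 5, b3 → 5; minimax = 5.
0 ≠ 5, so there is no saddle point; optimal play is mixed.
a2 is strictly dominated by a3, so Row never plays it.
b1 is strictly dominated by b3 (it gives Row strictly more in every row), so Column never plays it.
On the remaining 2×2 (a1, a3 vs b2, b3):
Let Row play a1 with probability p. Expected payoff against b2: 0p + 5(1−p) = −5p + 5; against b3: 5p + (-3)(1−p) = 8p − 3.
Setting these equal: −5p + 5 = 8p − 3 ⇒ −13p = -8 ⇒ p = 8/13, and the value is (-5)·(8/13) + 5 = 25/13.
For Column: with q = P(b2), equating a1's and a3's payoffs gives −5q + 5 = 8q − 3 ⇒ q = 8/13.

25/13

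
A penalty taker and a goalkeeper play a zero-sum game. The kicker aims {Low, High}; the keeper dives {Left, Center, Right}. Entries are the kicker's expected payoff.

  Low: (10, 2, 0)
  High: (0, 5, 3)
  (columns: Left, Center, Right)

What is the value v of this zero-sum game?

30/13

Row minima: Low → 0, High → 0; maximin = 0.
Column maxima: Left → 10, Center → 5, Right → 3; minimax = 3.
0 ≠ 3, so there is no saddle point; optimal play is mixed.
Center is strictly dominated by Right (it gives the kicker strictly more in every row), so the keeper never plays it.
On the remaining 2×2 (Low, High vs Left, Right):
Let the kicker play Low with probability p. Expected payoff against Left: 10p + 0(1−p) = 10p; against Right: 0p + 3(1−p) = −3p + 3.
Setting these equal: 10p = −3p + 3 ⇒ 13p = 3 ⇒ p = 3/13, and the value is (10)·(3/13) = 30/13.
For the keeper: with q = P(Left), equating Low's and High's payoffs gives 10q = −3q + 3 ⇒ q = 3/13.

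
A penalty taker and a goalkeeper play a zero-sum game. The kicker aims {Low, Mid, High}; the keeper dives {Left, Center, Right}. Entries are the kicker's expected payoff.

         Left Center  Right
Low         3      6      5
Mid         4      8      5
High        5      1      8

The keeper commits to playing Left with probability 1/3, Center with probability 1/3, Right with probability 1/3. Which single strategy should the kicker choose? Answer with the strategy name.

Mid

Expected payoff of Low: (1/3)·3 + (1/3)·6 + (1/3)·5 = 14/3.
Expected payoff of Mid: (1/3)·4 + (1/3)·8 + (1/3)·5 = 17/3.
Expected payoff of High: (1/3)·5 + (1/3)·1 + (1/3)·8 = 14/3.
The largest is 17/3, so the kicker's best response is Mid.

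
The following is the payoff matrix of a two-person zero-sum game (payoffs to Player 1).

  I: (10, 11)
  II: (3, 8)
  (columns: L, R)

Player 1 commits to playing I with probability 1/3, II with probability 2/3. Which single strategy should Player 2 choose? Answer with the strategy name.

If Player 2 plays L, Player 1's expected payoff is (1/3)·10 + (2/3)·3 = 16/3.
If Player 2 plays R, Player 1's expected payoff is (1/3)·11 + (2/3)·8 = 9.
Player 2 minimizes Player 1's payoff; the smallest is 16/3, so the best response is L.

L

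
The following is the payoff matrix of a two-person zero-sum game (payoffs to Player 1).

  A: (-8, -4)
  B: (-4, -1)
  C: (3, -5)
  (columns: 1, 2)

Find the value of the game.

-23/11

Row minima: A → -8, B → -4, C → -5; maximin = -4.
Column maxima: 1 → 3, 2 → -1; minimax = -1.
-4 ≠ -1, so there is no saddle point; optimal play is mixed.
A is strictly dominated by B, so Player 1 never plays it.
On the remaining 2×2 (B, C vs 1, 2):
Let Player 1 play B with probability p. Expected payoff against 1: (-4)p + 3(1−p) = −7p + 3; against 2: (-1)p + (-5)(1−p) = 4p − 5.
Setting these equal: −7p + 3 = 4p − 5 ⇒ −11p = -8 ⇒ p = 8/11, and the value is (-7)·(8/11) + 3 = -23/11.
For Player 2: with q = P(1), equating B's and C's payoffs gives −3q − 1 = 8q − 5 ⇒ q = 4/11.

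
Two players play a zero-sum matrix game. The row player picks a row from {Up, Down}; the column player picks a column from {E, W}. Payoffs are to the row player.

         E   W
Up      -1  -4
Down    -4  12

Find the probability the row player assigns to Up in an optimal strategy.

16/19

Row minima: Up → -4, Down → -4; maximin = -4.
Column maxima: E → -1, W → 12; minimax = -1.
-4 ≠ -1, so there is no saddle point; optimal play is mixed.
Let the row player play Up with probability p. Expected payoff against E: (-1)p + (-4)(1−p) = 3p − 4; against W: (-4)p + 12(1−p) = −16p + 12.
Setting these equal: 3p − 4 = −16p + 12 ⇒ 19p = 16 ⇒ p = 16/19, and the value is (3)·(16/19) − 4 = -28/19.
For the column player: with q = P(E), equating Up's and Down's payoffs gives 3q − 4 = −16q + 12 ⇒ q = 16/19.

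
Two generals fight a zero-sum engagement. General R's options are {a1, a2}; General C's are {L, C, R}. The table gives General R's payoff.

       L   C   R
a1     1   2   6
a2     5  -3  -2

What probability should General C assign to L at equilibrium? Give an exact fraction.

Row minima: a1 → 1, a2 → -3; maximin = 1.
Column maxima: L → 5, C → 2, R → 6; minimax = 2.
1 ≠ 2, so there is no saddle point; optimal play is mixed.
R is strictly dominated by C (it gives General R strictly more in every row), so General C never plays it.
On the remaining 2×2 (a1, a2 vs L, C):
Let General R play a1 with probability p. Expected payoff against L: 1p + 5(1−p) = −4p + 5; against C: 2p + (-3)(1−p) = 5p − 3.
Setting these equal: −4p + 5 = 5p − 3 ⇒ −9p = -8 ⇒ p = 8/9, and the value is (-4)·(8/9) + 5 = 13/9.
For General C: with q = P(L), equating a1's and a2's payoffs gives −q + 2 = 8q − 3 ⇒ q = 5/9.

5/9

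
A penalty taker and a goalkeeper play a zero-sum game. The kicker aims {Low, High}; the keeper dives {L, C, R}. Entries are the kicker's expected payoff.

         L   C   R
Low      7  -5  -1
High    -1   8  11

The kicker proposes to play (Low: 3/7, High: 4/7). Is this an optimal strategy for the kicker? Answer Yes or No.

Against L this mix gives (3/7)·7 + (4/7)·(-1) = 17/7.
Against C this mix gives (3/7)·(-5) + (4/7)·8 = 17/7.
Against R this mix gives (3/7)·(-1) + (4/7)·11 = 41/7.
All of the keeper's active replies (L, C) yield 17/7, and no column does worse for the kicker. The mix makes the keeper indifferent and guarantees 17/7, so it is optimal.

Yes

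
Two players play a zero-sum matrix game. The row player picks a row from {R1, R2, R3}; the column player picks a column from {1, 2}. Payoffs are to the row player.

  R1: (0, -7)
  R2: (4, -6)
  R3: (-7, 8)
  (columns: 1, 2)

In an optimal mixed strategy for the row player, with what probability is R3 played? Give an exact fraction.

2/5

Row minima: R1 → -7, R2 → -6, R3 → -7; maximin = -6.
Column maxima: 1 → 4, 2 → 8; minimax = 4.
-6 ≠ 4, so there is no saddle point; optimal play is mixed.
R1 is strictly dominated by R2, so the row player never plays it.
On the remaining 2×2 (R2, R3 vs 1, 2):
Let the row player play R2 with probability p. Expected payoff against 1: 4p + (-7)(1−p) = 11p − 7; against 2: (-6)p + 8(1−p) = −14p + 8.
Setting these equal: 11p − 7 = −14p + 8 ⇒ 25p = 15 ⇒ p = 3/5, and the value is (11)·(3/5) − 7 = -2/5.
For the column player: with q = P(1), equating R2's and R3's payoffs gives 10q − 6 = −15q + 8 ⇒ q = 14/25.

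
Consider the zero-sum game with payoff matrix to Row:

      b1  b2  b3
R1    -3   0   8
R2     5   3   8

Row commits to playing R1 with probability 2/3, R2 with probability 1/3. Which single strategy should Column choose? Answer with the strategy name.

b1

If Column plays b1, Row's expected payoff is (2/3)·(-3) + (1/3)·5 = -1/3.
If Column plays b2, Row's expected payoff is (2/3)·0 + (1/3)·3 = 1.
If Column plays b3, Row's expected payoff is (2/3)·8 + (1/3)·8 = 8.
Column minimizes Row's payoff; the smallest is -1/3, so the best response is b1.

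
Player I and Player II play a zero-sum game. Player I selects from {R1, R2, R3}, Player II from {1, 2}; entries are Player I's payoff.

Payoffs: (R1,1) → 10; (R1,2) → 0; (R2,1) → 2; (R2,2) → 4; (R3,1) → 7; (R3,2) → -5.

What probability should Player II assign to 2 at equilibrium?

Row minima: R1 → 0, R2 → 2, R3 → -5; maximin = 2.
Column maxima: 1 → 10, 2 → 4; minimax = 4.
2 ≠ 4, so there is no saddle point; optimal play is mixed.
R3 is strictly dominated by R1, so Player I never plays it.
On the remaining 2×2 (R1, R2 vs 1, 2):
Let Player I play R1 with probability p. Expected payoff against 1: 10p + 2(1−p) = 8p + 2; against 2: 0p + 4(1−p) = −4p + 4.
Setting these equal: 8p + 2 = −4p + 4 ⇒ 12p = 2 ⇒ p = 1/6, and the value is (8)·(1/6) + 2 = 10/3.
For Player II: with q = P(1), equating R1's and R2's payoffs gives 10q = −2q + 4 ⇒ q = 1/3.

2/3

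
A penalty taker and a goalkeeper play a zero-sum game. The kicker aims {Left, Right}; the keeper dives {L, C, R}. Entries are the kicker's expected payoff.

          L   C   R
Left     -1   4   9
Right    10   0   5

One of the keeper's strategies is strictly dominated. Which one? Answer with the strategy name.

R

C holds the kicker's payoff strictly below R in every row: 4 < 9, 0 < 5.
So R is strictly dominated for the keeper.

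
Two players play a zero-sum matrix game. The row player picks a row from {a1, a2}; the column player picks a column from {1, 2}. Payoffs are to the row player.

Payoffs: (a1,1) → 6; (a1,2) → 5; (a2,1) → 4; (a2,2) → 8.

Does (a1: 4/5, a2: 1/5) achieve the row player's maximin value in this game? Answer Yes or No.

Against 1 this mix gives (4/5)·6 + (1/5)·4 = 28/5.
Against 2 this mix gives (4/5)·5 + (1/5)·8 = 28/5.
All of the column player's active replies (1, 2) yield 28/5, and no column does worse for the row player. The mix makes the column player indifferent and guarantees 28/5, so it is optimal.

Yes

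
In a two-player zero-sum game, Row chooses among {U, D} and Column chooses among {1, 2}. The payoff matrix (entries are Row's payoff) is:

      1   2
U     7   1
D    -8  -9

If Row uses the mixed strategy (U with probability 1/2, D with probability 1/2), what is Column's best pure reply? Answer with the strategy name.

If Column plays 1, Row's expected payoff is (1/2)·7 + (1/2)·(-8) = -1/2.
If Column plays 2, Row's expected payoff is (1/2)·1 + (1/2)·(-9) = -4.
Column minimizes Row's payoff; the smallest is -4, so the best response is 2.

2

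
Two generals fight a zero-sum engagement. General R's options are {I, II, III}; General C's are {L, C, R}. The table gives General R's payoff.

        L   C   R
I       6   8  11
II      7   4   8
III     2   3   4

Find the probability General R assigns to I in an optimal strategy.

3/5

Row minima: I → 6, II → 4, III → 2; maximin = 6.
Column maxima: L → 7, C → 8, R → 11; minimax = 7.
6 ≠ 7, so there is no saddle point; optimal play is mixed.
III is strictly dominated by I, so General R never plays it.
R is strictly dominated by L (it gives General R strictly more in every row), so General C never plays it.
On the remaining 2×2 (I, II vs L, C):
Let General R play I with probability p. Expected payoff against L: 6p + 7(1−p) = −p + 7; against C: 8p + 4(1−p) = 4p + 4.
Setting these equal: −p + 7 = 4p + 4 ⇒ −5p = -3 ⇒ p = 3/5, and the value is (-1)·(3/5) + 7 = 32/5.
For General C: with q = P(L), equating I's and II's payoffs gives −2q + 8 = 3q + 4 ⇒ q = 4/5.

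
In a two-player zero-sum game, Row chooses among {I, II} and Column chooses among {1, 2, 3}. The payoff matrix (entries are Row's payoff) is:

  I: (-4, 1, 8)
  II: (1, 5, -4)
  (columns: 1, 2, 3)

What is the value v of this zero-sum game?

-8/17

Row minima: I → -4, II → -4; maximin = -4.
Column maxima: 1 → 1, 2 → 5, 3 → 8; minimax = 1.
-4 ≠ 1, so there is no saddle point; optimal play is mixed.
2 is strictly dominated by 1 (it gives Row strictly more in every row), so Column never plays it.
On the remaining 2×2 (I, II vs 1, 3):
Let Row play I with probability p. Expected payoff against 1: (-4)p + 1(1−p) = −5p + 1; against 3: 8p + (-4)(1−p) = 12p − 4.
Setting these equal: −5p + 1 = 12p − 4 ⇒ −17p = -5 ⇒ p = 5/17, and the value is (-5)·(5/17) + 1 = -8/17.
For Column: with q = P(1), equating I's and II's payoffs gives −12q + 8 = 5q − 4 ⇒ q = 12/17.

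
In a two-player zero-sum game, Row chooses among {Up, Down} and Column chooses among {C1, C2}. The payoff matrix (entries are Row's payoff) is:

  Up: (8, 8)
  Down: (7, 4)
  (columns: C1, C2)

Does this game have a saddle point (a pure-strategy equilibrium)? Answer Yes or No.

Row minima: Up → 8, Down → 4; maximin = 8.
Column maxima: C1 → 8, C2 → 8; minimax = 8.
maximin = minimax = 8, so a saddle point exists.

Yes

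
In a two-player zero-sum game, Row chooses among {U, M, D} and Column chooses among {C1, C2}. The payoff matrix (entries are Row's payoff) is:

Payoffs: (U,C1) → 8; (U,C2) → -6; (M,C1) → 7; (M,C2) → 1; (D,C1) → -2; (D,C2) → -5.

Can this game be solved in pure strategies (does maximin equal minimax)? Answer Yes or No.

Row minima: U → -6, M → 1, D → -5; maximin = 1.
Column maxima: C1 → 8, C2 → 1; minimax = 1.
maximin = minimax = 1, so a saddle point exists.

Yes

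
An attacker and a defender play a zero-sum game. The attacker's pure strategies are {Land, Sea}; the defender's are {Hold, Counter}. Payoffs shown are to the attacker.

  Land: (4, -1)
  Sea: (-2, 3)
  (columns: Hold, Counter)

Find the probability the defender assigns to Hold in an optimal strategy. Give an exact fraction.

Row minima: Land → -1, Sea → -2; maximin = -1.
Column maxima: Hold → 4, Counter → 3; minimax = 3.
-1 ≠ 3, so there is no saddle point; optimal play is mixed.
Let the attacker play Land with probability p. Expected payoff against Hold: 4p + (-2)(1−p) = 6p − 2; against Counter: (-1)p + 3(1−p) = −4p + 3.
Setting these equal: 6p − 2 = −4p + 3 ⇒ 10p = 5 ⇒ p = 1/2, and the value is (6)·(1/2) − 2 = 1.
For the defender: with q = P(Hold), equating Land's and Sea's payoffs gives 5q − 1 = −5q + 3 ⇒ q = 2/5.

2/5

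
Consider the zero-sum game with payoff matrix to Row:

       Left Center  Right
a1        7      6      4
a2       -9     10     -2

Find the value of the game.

Row minima: a1 → 4, a2 → -9; maximin = 4.
Column maxima: Left → 7, Center → 10, Right → 4; minimax = 4.
Since maximin = minimax = 4, there is a saddle point and the value is 4.

4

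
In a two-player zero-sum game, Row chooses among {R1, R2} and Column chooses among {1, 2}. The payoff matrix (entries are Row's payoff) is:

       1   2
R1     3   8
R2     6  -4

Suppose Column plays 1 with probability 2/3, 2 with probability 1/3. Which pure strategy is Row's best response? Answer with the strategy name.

Expected payoff of R1: (2/3)·3 + (1/3)·8 = 14/3.
Expected payoff of R2: (2/3)·6 + (1/3)·(-4) = 8/3.
The largest is 14/3, so Row's best response is R1.

R1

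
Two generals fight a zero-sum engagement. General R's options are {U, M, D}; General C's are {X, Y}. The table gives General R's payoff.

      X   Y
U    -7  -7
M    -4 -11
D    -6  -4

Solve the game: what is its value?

Row minima: U → -7, M → -11, D → -6; maximin = -6.
Column maxima: X → -4, Y → -4; minimax = -4.
-6 ≠ -4, so there is no saddle point; optimal play is mixed.
U is strictly dominated by D, so General R never plays it.
On the remaining 2×2 (M, D vs X, Y):
Let General R play M with probability p. Expected payoff against X: (-4)p + (-6)(1−p) = 2p − 6; against Y: (-11)p + (-4)(1−p) = −7p − 4.
Setting these equal: 2p − 6 = −7p − 4 ⇒ 9p = 2 ⇒ p = 2/9, and the value is (2)·(2/9) − 6 = -50/9.
For General C: with q = P(X), equating M's and D's payoffs gives 7q − 11 = −2q − 4 ⇒ q = 7/9.

-50/9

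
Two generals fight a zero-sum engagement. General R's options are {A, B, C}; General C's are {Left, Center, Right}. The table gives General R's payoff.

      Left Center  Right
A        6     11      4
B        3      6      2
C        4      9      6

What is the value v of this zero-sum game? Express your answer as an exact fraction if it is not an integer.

Row minima: A → 4, B → 2, C → 4; maximin = 4.
Column maxima: Left → 6, Center → 11, Right → 6; minimax = 6.
4 ≠ 6, so there is no saddle point; optimal play is mixed.
B is strictly dominated by A, so General R never plays it.
Center is strictly dominated by Left (it gives General R strictly more in every row), so General C never plays it.
On the remaining 2×2 (A, C vs Left, Right):
Let General R play A with probability p. Expected payoff against Left: 6p + 4(1−p) = 2p + 4; against Right: 4p + 6(1−p) = −2p + 6.
Setting these equal: 2p + 4 = −2p + 6 ⇒ 4p = 2 ⇒ p = 1/2, and the value is (2)·(1/2) + 4 = 5.
For General C: with q = P(Left), equating A's and C's payoffs gives 2q + 4 = −2q + 6 ⇒ q = 1/2.

5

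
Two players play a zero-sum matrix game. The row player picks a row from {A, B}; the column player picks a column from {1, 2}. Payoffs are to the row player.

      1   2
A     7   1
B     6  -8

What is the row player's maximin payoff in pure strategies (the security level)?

1

Row minima: A → 1, B → -8.
The best of these is 1.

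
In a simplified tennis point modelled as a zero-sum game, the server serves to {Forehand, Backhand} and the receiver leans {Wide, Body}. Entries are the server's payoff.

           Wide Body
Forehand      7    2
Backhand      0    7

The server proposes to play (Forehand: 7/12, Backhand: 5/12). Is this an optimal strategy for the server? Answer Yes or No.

Against Wide this mix gives (7/12)·7 + (5/12)·0 = 49/12.
Against Body this mix gives (7/12)·2 + (5/12)·7 = 49/12.
All of the receiver's active replies (Wide, Body) yield 49/12, and no column does worse for the server. The mix makes the receiver indifferent and guarantees 49/12, so it is optimal.

Yes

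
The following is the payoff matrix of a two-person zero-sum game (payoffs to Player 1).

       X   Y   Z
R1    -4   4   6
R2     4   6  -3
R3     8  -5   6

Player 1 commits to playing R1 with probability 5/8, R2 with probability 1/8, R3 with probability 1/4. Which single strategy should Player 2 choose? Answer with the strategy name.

X

If Player 2 plays X, Player 1's expected payoff is (5/8)·(-4) + (1/8)·4 + (1/4)·8 = 0.
If Player 2 plays Y, Player 1's expected payoff is (5/8)·4 + (1/8)·6 + (1/4)·(-5) = 2.
If Player 2 plays Z, Player 1's expected payoff is (5/8)·6 + (1/8)·(-3) + (1/4)·6 = 39/8.
Player 2 minimizes Player 1's payoff; the smallest is 0, so the best response is X.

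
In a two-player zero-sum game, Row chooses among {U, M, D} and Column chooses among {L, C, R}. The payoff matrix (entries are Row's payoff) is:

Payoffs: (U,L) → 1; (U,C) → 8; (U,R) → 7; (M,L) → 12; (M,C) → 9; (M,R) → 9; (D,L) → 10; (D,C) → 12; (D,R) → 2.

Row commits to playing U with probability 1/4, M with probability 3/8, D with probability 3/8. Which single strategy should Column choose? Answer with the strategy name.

R

If Column plays L, Row's expected payoff is (1/4)·1 + (3/8)·12 + (3/8)·10 = 17/2.
If Column plays C, Row's expected payoff is (1/4)·8 + (3/8)·9 + (3/8)·12 = 79/8.
If Column plays R, Row's expected payoff is (1/4)·7 + (3/8)·9 + (3/8)·2 = 47/8.
Column minimizes Row's payoff; the smallest is 47/8, so the best response is R.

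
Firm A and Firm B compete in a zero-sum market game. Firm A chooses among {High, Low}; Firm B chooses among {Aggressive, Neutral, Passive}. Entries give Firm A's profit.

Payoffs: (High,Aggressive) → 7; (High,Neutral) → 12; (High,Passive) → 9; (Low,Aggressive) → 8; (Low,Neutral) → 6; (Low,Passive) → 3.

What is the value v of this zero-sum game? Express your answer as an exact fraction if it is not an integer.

51/7

Row minima: High → 7, Low → 3; maximin = 7.
Column maxima: Aggressive → 8, Neutral → 12, Passive → 9; minimax = 8.
7 ≠ 8, so there is no saddle point; optimal play is mixed.
Neutral is strictly dominated by Passive (it gives Firm A strictly more in every row), so Firm B never plays it.
On the remaining 2×2 (High, Low vs Aggressive, Passive):
Let Firm A play High with probability p. Expected payoff against Aggressive: 7p + 8(1−p) = −p + 8; against Passive: 9p + 3(1−p) = 6p + 3.
Setting these equal: −p + 8 = 6p + 3 ⇒ −7p = -5 ⇒ p = 5/7, and the value is (-1)·(5/7) + 8 = 51/7.
For Firm B: with q = P(Aggressive), equating High's and Low's payoffs gives −2q + 9 = 5q + 3 ⇒ q = 6/7.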